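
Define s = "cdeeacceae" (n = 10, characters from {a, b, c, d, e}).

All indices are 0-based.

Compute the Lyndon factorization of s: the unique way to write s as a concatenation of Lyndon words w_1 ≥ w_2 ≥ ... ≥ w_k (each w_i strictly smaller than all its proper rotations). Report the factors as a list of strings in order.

emit factor 1: 'cdee' (i=0, period=4)
emit factor 2: 'acceae' (i=4, period=6)

["cdee", "acceae"]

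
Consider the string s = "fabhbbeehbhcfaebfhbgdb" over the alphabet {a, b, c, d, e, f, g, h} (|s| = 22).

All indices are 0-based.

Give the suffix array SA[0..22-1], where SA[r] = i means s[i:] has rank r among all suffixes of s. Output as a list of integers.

sorted suffixes:
  #0 SA[0]=1  'abhbbeehbhcfaebfhbgdb'
  #1 SA[1]=13  'aebfhbgdb'
  #2 SA[2]=21  'b'
  #3 SA[3]=4  'bbeehbhcfaebfhbgdb'
  #4 SA[4]=5  'beehbhcfaebfhbgdb'
  #5 SA[5]=15  'bfhbgdb'
  #6 SA[6]=18  'bgdb'
  #7 SA[7]=2  'bhbbeehbhcfaebfhbgdb'
  #8 SA[8]=9  'bhcfaebfhbgdb'
  #9 SA[9]=11  'cfaebfhbgdb'
  #10 SA[10]=20  'db'
  #11 SA[11]=14  'ebfhbgdb'
  #12 SA[12]=6  'eehbhcfaebfhbgdb'
  #13 SA[13]=7  'ehbhcfaebfhbgdb'
  #14 SA[14]=0  'fabhbbeehbhcfaebfhbgdb'
  #15 SA[15]=12  'faebfhbgdb'
  #16 SA[16]=16  'fhbgdb'
  #17 SA[17]=19  'gdb'
  #18 SA[18]=3  'hbbeehbhcfaebfhbgdb'
  #19 SA[19]=17  'hbgdb'
  #20 SA[20]=8  'hbhcfaebfhbgdb'
  #21 SA[21]=10  'hcfaebfhbgdb'

[1, 13, 21, 4, 5, 15, 18, 2, 9, 11, 20, 14, 6, 7, 0, 12, 16, 19, 3, 17, 8, 10]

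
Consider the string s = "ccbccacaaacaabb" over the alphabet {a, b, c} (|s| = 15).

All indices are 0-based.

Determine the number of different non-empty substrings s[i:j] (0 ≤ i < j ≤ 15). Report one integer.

99

rank | idx | suffix
   0 |   7 | aaacaabb
   1 |  11 | aabb
   2 |   8 | aacaabb
   3 |  12 | abb
   4 |   5 | acaaacaabb
   5 |   9 | acaabb
   6 |  14 | b
   7 |  13 | bb
   8 |   2 | bccacaaacaabb
   9 |   6 | caaacaabb
  10 |  10 | caabb
  11 |   4 | cacaaacaabb
  12 |   1 | cbccacaaacaabb
  13 |   3 | ccacaaacaabb
  14 |   0 | ccbccacaaacaabb

SA = [7, 11, 8, 12, 5, 9, 14, 13, 2, 6, 10, 4, 1, 3, 0]
i: (SA[i-1],SA[i]) lcp shared
  1: (7,11) 2 'aa'
  2: (11,8) 2 'aa'
  3: (8,12) 1 'a'
  4: (12,5) 1 'a'
  5: (5,9) 4 'acaa'
  6: (9,14) 0 ''
  7: (14,13) 1 'b'
  8: (13,2) 1 'b'
  9: (2,6) 0 ''
  10: (6,10) 3 'caa'
  11: (10,4) 2 'ca'
  12: (4,1) 1 'c'
  13: (1,3) 1 'c'
  14: (3,0) 2 'cc'

n(n+1)/2 = 15·16/2 = 120
Σ LCP = 0 + 2 + 2 + 1 + 1 + 4 + 0 + 1 + 1 + 0 + 3 + 2 + 1 + 1 + 2 = 21
distinct = 120 − 21 = 99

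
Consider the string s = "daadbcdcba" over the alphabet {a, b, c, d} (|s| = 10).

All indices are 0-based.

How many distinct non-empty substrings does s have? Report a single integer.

49

rank | idx | suffix
   0 |   9 | a
   1 |   1 | aadbcdcba
   2 |   2 | adbcdcba
   3 |   8 | ba
   4 |   4 | bcdcba
   5 |   7 | cba
   6 |   5 | cdcba
   7 |   0 | daadbcdcba
   8 |   3 | dbcdcba
   9 |   6 | dcba

SA = [9, 1, 2, 8, 4, 7, 5, 0, 3, 6]
i: (SA[i-1],SA[i]) lcp shared
  1: (9,1) 1 'a'
  2: (1,2) 1 'a'
  3: (2,8) 0 ''
  4: (8,4) 1 'b'
  5: (4,7) 0 ''
  6: (7,5) 1 'c'
  7: (5,0) 0 ''
  8: (0,3) 1 'd'
  9: (3,6) 1 'd'

n(n+1)/2 = 10·11/2 = 55
Σ LCP = 0 + 1 + 1 + 0 + 1 + 0 + 1 + 0 + 1 + 1 = 6
distinct = 55 − 6 = 49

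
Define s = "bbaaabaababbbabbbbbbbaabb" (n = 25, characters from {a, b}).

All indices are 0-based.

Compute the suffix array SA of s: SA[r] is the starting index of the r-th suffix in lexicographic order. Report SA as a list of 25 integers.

sorted suffixes:
  #0 SA[0]=2  'aaabaababbbabbbbbbbaabb'
  #1 SA[1]=3  'aabaababbbabbbbbbbaabb'
  #2 SA[2]=6  'aababbbabbbbbbbaabb'
  #3 SA[3]=21  'aabb'
  #4 SA[4]=4  'abaababbbabbbbbbbaabb'
  #5 SA[5]=7  'ababbbabbbbbbbaabb'
  #6 SA[6]=22  'abb'
  #7 SA[7]=9  'abbbabbbbbbbaabb'
  #8 SA[8]=13  'abbbbbbbaabb'
  #9 SA[9]=24  'b'
  #10 SA[10]=1  'baaabaababbbabbbbbbbaabb'
  #11 SA[11]=5  'baababbbabbbbbbbaabb'
  #12 SA[12]=20  'baabb'
  #13 SA[13]=8  'babbbabbbbbbbaabb'
  #14 SA[14]=12  'babbbbbbbaabb'
  #15 SA[15]=23  'bb'
  #16 SA[16]=0  'bbaaabaababbbabbbbbbbaabb'
  #17 SA[17]=19  'bbaabb'
  #18 SA[18]=11  'bbabbbbbbbaabb'
  #19 SA[19]=18  'bbbaabb'
  #20 SA[20]=10  'bbbabbbbbbbaabb'
  #21 SA[21]=17  'bbbbaabb'
  #22 SA[22]=16  'bbbbbaabb'
  #23 SA[23]=15  'bbbbbbaabb'
  #24 SA[24]=14  'bbbbbbbaabb'

[2, 3, 6, 21, 4, 7, 22, 9, 13, 24, 1, 5, 20, 8, 12, 23, 0, 19, 11, 18, 10, 17, 16, 15, 14]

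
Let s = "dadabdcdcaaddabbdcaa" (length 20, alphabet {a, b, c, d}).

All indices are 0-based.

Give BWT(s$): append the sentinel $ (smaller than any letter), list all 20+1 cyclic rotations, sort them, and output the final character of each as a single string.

rank  rotation               last
    0  $dadabdcdcaaddabbdcaa  a
    1  a$dadabdcdcaaddabbdca  a
    2  aa$dadabdcdcaaddabbdc  c
    3  aaddabbdcaa$dadabdcdc  c
    4  abbdcaa$dadabdcdcaadd  d
    5  abdcdcaaddabbdcaa$dad  d
    6  adabdcdcaaddabbdcaa$d  d
    7  addabbdcaa$dadabdcdca  a
    8  bbdcaa$dadabdcdcaadda  a
    9  bdcaa$dadabdcdcaaddab  b
   10  bdcdcaaddabbdcaa$dada  a
   11  caa$dadabdcdcaaddabbd  d
   12  caaddabbdcaa$dadabdcd  d
   13  cdcaaddabbdcaa$dadabd  d
   14  dabbdcaa$dadabdcdcaad  d
   15  dabdcdcaaddabbdcaa$da  a
   16  dadabdcdcaaddabbdcaa$  $
   17  dcaa$dadabdcdcaaddabb  b
   18  dcaaddabbdcaa$dadabdc  c
   19  dcdcaaddabbdcaa$dadab  b
   20  ddabbdcaa$dadabdcdcaa  a

aaccdddaabadddda$bcba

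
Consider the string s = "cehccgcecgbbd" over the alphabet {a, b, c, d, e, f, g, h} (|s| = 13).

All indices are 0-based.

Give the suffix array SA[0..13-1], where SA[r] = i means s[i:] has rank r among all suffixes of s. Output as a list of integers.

sorted suffixes:
  #0 SA[0]=10  'bbd'
  #1 SA[1]=11  'bd'
  #2 SA[2]=3  'ccgcecgbbd'
  #3 SA[3]=6  'cecgbbd'
  #4 SA[4]=0  'cehccgcecgbbd'
  #5 SA[5]=8  'cgbbd'
  #6 SA[6]=4  'cgcecgbbd'
  #7 SA[7]=12  'd'
  #8 SA[8]=7  'ecgbbd'
  #9 SA[9]=1  'ehccgcecgbbd'
  #10 SA[10]=9  'gbbd'
  #11 SA[11]=5  'gcecgbbd'
  #12 SA[12]=2  'hccgcecgbbd'

[10, 11, 3, 6, 0, 8, 4, 12, 7, 1, 9, 5, 2]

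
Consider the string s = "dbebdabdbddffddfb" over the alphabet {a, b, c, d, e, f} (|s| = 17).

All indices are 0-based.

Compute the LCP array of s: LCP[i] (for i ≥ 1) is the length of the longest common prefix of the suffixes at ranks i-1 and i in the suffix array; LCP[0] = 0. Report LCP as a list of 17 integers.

sorted suffixes:
  #0 SA[0]=5  'abdbddffddfb'
  #1 SA[1]=16  'b'
  #2 SA[2]=3  'bdabdbddffddfb'
  #3 SA[3]=6  'bdbddffddfb'
  #4 SA[4]=8  'bddffddfb'
  #5 SA[5]=1  'bebdabdbddffddfb'
  #6 SA[6]=4  'dabdbddffddfb'
  #7 SA[7]=7  'dbddffddfb'
  #8 SA[8]=0  'dbebdabdbddffddfb'
  #9 SA[9]=13  'ddfb'
  #10 SA[10]=9  'ddffddfb'
  #11 SA[11]=14  'dfb'
  #12 SA[12]=10  'dffddfb'
  #13 SA[13]=2  'ebdabdbddffddfb'
  #14 SA[14]=15  'fb'
  #15 SA[15]=12  'fddfb'
  #16 SA[16]=11  'ffddfb'

SA = [5, 16, 3, 6, 8, 1, 4, 7, 0, 13, 9, 14, 10, 2, 15, 12, 11]
rank  pair      lcp
   1  s[5:],s[16:]  0  ''
   2  s[16:],s[3:]  1  'b'
   3  s[3:],s[6:]  2  'bd'
   4  s[6:],s[8:]  2  'bd'
   5  s[8:],s[1:]  1  'b'
   6  s[1:],s[4:]  0  ''
   7  s[4:],s[7:]  1  'd'
   8  s[7:],s[0:]  2  'db'
   9  s[0:],s[13:]  1  'd'
  10  s[13:],s[9:]  3  'ddf'
  11  s[9:],s[14:]  1  'd'
  12  s[14:],s[10:]  2  'df'
  13  s[10:],s[2:]  0  ''
  14  s[2:],s[15:]  0  ''
  15  s[15:],s[12:]  1  'f'
  16  s[12:],s[11:]  1  'f'

[0, 0, 1, 2, 2, 1, 0, 1, 2, 1, 3, 1, 2, 0, 0, 1, 1]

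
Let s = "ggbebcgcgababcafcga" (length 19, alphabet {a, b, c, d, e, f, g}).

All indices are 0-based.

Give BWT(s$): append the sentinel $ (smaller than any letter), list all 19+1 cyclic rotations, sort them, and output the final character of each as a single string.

aggbcaaegbfgbbaccgc$

rank  rotation              last
    0  $ggbebcgcgababcafcga  a
    1  a$ggbebcgcgababcafcg  g
    2  ababcafcga$ggbebcgcg  g
    3  abcafcga$ggbebcgcgab  b
    4  afcga$ggbebcgcgababc  c
    5  babcafcga$ggbebcgcga  a
    6  bcafcga$ggbebcgcgaba  a
    7  bcgcgababcafcga$ggbe  e
    8  bebcgcgababcafcga$gg  g
    9  cafcga$ggbebcgcgabab  b
   10  cga$ggbebcgcgababcaf  f
   11  cgababcafcga$ggbebcg  g
   12  cgcgababcafcga$ggbeb  b
   13  ebcgcgababcafcga$ggb  b
   14  fcga$ggbebcgcgababca  a
   15  ga$ggbebcgcgababcafc  c
   16  gababcafcga$ggbebcgc  c
   17  gbebcgcgababcafcga$g  g
   18  gcgababcafcga$ggbebc  c
   19  ggbebcgcgababcafcga$  $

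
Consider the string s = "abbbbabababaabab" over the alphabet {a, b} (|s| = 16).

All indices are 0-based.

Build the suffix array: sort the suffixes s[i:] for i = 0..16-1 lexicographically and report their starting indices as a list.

rank→(start, suffix):
  0 → (11, 'aabab')
  1 → (14, 'ab')
  2 → (9, 'abaabab')
  3 → (12, 'abab')
  4 → (7, 'ababaabab')
  5 → (5, 'abababaabab')
  6 → (0, 'abbbbabababaabab')
  7 → (15, 'b')
  8 → (10, 'baabab')
  9 → (13, 'bab')
  10 → (8, 'babaabab')
  11 → (6, 'bababaabab')
  12 → (4, 'babababaabab')
  13 → (3, 'bbabababaabab')
  14 → (2, 'bbbabababaabab')
  15 → (1, 'bbbbabababaabab')

[11, 14, 9, 12, 7, 5, 0, 15, 10, 13, 8, 6, 4, 3, 2, 1]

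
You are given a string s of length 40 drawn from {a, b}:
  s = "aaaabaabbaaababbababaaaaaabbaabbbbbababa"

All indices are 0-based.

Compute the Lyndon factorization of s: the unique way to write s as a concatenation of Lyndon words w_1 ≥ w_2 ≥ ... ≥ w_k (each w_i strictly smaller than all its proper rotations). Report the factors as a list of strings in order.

["aaaabaabbaaababbabab", "aaaaaabbaabbbbbabab", "a"]

emit factor 1: 'aaaabaabbaaababbabab' (i=0, period=20)
emit factor 2: 'aaaaaabbaabbbbbabab' (i=20, period=19)
emit factor 3: 'a' (i=39, period=1)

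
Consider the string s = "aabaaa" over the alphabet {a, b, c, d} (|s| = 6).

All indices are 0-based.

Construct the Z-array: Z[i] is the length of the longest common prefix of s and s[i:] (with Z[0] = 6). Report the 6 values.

Z[0]=6
i=1: i≥r, start 0; Z[1]=1 scan→box=[1,2)
i=2: i≥r, start 0; Z[2]=0
i=3: i≥r, start 0; Z[3]=2 scan→box=[3,5)
i=4: min(r-i=1, Z[1]=1)=1; Z[4]=2 scan→box=[4,6)
i=5: min(r-i=1, Z[1]=1)=1; Z[5]=1

[6, 1, 0, 2, 2, 1]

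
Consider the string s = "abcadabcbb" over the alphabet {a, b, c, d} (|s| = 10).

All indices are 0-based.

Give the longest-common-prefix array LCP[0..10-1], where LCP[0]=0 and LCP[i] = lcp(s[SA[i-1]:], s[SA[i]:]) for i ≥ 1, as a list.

[0, 3, 1, 0, 1, 1, 2, 0, 1, 0]

rank | idx | suffix
   0 |   0 | abcadabcbb
   1 |   5 | abcbb
   2 |   3 | adabcbb
   3 |   9 | b
   4 |   8 | bb
   5 |   1 | bcadabcbb
   6 |   6 | bcbb
   7 |   2 | cadabcbb
   8 |   7 | cbb
   9 |   4 | dabcbb

SA = [0, 5, 3, 9, 8, 1, 6, 2, 7, 4]
i: (SA[i-1],SA[i]) lcp shared
  1: (0,5) 3 'abc'
  2: (5,3) 1 'a'
  3: (3,9) 0 ''
  4: (9,8) 1 'b'
  5: (8,1) 1 'b'
  6: (1,6) 2 'bc'
  7: (6,2) 0 ''
  8: (2,7) 1 'c'
  9: (7,4) 0 ''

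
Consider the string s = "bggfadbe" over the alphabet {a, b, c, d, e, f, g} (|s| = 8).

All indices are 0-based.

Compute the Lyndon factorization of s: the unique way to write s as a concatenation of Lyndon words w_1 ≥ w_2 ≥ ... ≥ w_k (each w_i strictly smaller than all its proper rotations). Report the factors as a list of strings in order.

["bggf", "adbe"]

emit factor 1: 'bggf' (i=0, period=4)
emit factor 2: 'adbe' (i=4, period=4)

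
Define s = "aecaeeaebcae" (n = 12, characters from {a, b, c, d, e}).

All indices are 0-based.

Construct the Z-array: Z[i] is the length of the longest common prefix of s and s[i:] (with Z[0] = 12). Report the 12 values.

Z[0]=12
i=1: fresh scan; Z[1]=0
i=2: fresh scan; Z[2]=0
i=3: fresh scan; Z[3]=2 grow→box=[3,5)
i=4: min(r-i=1, Z[1]=0)=0; Z[4]=0
i=5: fresh scan; Z[5]=0
i=6: fresh scan; Z[6]=2 grow→box=[6,8)
i=7: min(r-i=1, Z[1]=0)=0; Z[7]=0
i=8: fresh scan; Z[8]=0
i=9: fresh scan; Z[9]=0
i=10: fresh scan; Z[10]=2 grow→box=[10,12)
i=11: min(r-i=1, Z[1]=0)=0; Z[11]=0

[12, 0, 0, 2, 0, 0, 2, 0, 0, 0, 2, 0]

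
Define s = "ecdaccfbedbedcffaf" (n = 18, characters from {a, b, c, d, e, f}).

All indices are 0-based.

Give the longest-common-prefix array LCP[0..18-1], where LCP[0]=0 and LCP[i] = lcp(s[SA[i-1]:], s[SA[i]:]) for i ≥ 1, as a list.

[0, 1, 0, 3, 0, 1, 1, 2, 0, 1, 1, 0, 1, 2, 0, 1, 1, 1]

rank→(start, suffix):
  0 → (3, 'accfbedbedcffaf')
  1 → (16, 'af')
  2 → (7, 'bedbedcffaf')
  3 → (10, 'bedcffaf')
  4 → (4, 'ccfbedbedcffaf')
  5 → (1, 'cdaccfbedbedcffaf')
  6 → (5, 'cfbedbedcffaf')
  7 → (13, 'cffaf')
  8 → (2, 'daccfbedbedcffaf')
  9 → (9, 'dbedcffaf')
  10 → (12, 'dcffaf')
  11 → (0, 'ecdaccfbedbedcffaf')
  12 → (8, 'edbedcffaf')
  13 → (11, 'edcffaf')
  14 → (17, 'f')
  15 → (15, 'faf')
  16 → (6, 'fbedbedcffaf')
  17 → (14, 'ffaf')

SA = [3, 16, 7, 10, 4, 1, 5, 13, 2, 9, 12, 0, 8, 11, 17, 15, 6, 14]
[i] adj suffixes → lcp
  [1] 3/16 → 1 ('a')
  [2] 16/7 → 0 ('')
  [3] 7/10 → 3 ('bed')
  [4] 10/4 → 0 ('')
  [5] 4/1 → 1 ('c')
  [6] 1/5 → 1 ('c')
  [7] 5/13 → 2 ('cf')
  [8] 13/2 → 0 ('')
  [9] 2/9 → 1 ('d')
  [10] 9/12 → 1 ('d')
  [11] 12/0 → 0 ('')
  [12] 0/8 → 1 ('e')
  [13] 8/11 → 2 ('ed')
  [14] 11/17 → 0 ('')
  [15] 17/15 → 1 ('f')
  [16] 15/6 → 1 ('f')
  [17] 6/14 → 1 ('f')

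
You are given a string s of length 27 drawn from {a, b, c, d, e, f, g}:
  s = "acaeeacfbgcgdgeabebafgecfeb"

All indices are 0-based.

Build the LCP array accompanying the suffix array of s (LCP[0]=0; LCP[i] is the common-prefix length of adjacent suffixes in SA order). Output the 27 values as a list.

[0, 1, 2, 1, 1, 0, 1, 1, 1, 0, 1, 2, 1, 0, 0, 2, 1, 2, 1, 1, 0, 1, 1, 0, 1, 1, 2]

rank | idx | suffix
   0 |  15 | abebafgecfeb
   1 |   0 | acaeeacfbgcgdgeabebafgecfeb
   2 |   5 | acfbgcgdgeabebafgecfeb
   3 |   2 | aeeacfbgcgdgeabebafgecfeb
   4 |  19 | afgecfeb
   5 |  26 | b
   6 |  18 | bafgecfeb
   7 |  16 | bebafgecfeb
   8 |   8 | bgcgdgeabebafgecfeb
   9 |   1 | caeeacfbgcgdgeabebafgecfeb
  10 |   6 | cfbgcgdgeabebafgecfeb
  11 |  23 | cfeb
  12 |  10 | cgdgeabebafgecfeb
  13 |  12 | dgeabebafgecfeb
  14 |  14 | eabebafgecfeb
  15 |   4 | eacfbgcgdgeabebafgecfeb
  16 |  25 | eb
  17 |  17 | ebafgecfeb
  18 |  22 | ecfeb
  19 |   3 | eeacfbgcgdgeabebafgecfeb
  20 |   7 | fbgcgdgeabebafgecfeb
  21 |  24 | feb
  22 |  20 | fgecfeb
  23 |   9 | gcgdgeabebafgecfeb
  24 |  11 | gdgeabebafgecfeb
  25 |  13 | geabebafgecfeb
  26 |  21 | gecfeb

SA = [15, 0, 5, 2, 19, 26, 18, 16, 8, 1, 6, 23, 10, 12, 14, 4, 25, 17, 22, 3, 7, 24, 20, 9, 11, 13, 21]
[i] adj suffixes → lcp
  [1] 15/0 → 1 ('a')
  [2] 0/5 → 2 ('ac')
  [3] 5/2 → 1 ('a')
  [4] 2/19 → 1 ('a')
  [5] 19/26 → 0 ('')
  [6] 26/18 → 1 ('b')
  [7] 18/16 → 1 ('b')
  [8] 16/8 → 1 ('b')
  [9] 8/1 → 0 ('')
  [10] 1/6 → 1 ('c')
  [11] 6/23 → 2 ('cf')
  [12] 23/10 → 1 ('c')
  [13] 10/12 → 0 ('')
  [14] 12/14 → 0 ('')
  [15] 14/4 → 2 ('ea')
  [16] 4/25 → 1 ('e')
  [17] 25/17 → 2 ('eb')
  [18] 17/22 → 1 ('e')
  [19] 22/3 → 1 ('e')
  [20] 3/7 → 0 ('')
  [21] 7/24 → 1 ('f')
  [22] 24/20 → 1 ('f')
  [23] 20/9 → 0 ('')
  [24] 9/11 → 1 ('g')
  [25] 11/13 → 1 ('g')
  [26] 13/21 → 2 ('ge')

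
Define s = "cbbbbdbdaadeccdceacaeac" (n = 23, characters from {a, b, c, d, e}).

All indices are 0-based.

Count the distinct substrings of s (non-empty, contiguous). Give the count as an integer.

rank | idx | suffix
   0 |   8 | aadeccdceacaeac
   1 |  21 | ac
   2 |  17 | acaeac
   3 |   9 | adeccdceacaeac
   4 |  19 | aeac
   5 |   1 | bbbbdbdaadeccdceacaeac
   6 |   2 | bbbdbdaadeccdceacaeac
   7 |   3 | bbdbdaadeccdceacaeac
   8 |   6 | bdaadeccdceacaeac
   9 |   4 | bdbdaadeccdceacaeac
  10 |  22 | c
  11 |  18 | caeac
  12 |   0 | cbbbbdbdaadeccdceacaeac
  13 |  12 | ccdceacaeac
  14 |  13 | cdceacaeac
  15 |  15 | ceacaeac
  16 |   7 | daadeccdceacaeac
  17 |   5 | dbdaadeccdceacaeac
  18 |  14 | dceacaeac
  19 |  10 | deccdceacaeac
  20 |  20 | eac
  21 |  16 | eacaeac
  22 |  11 | eccdceacaeac

SA = [8, 21, 17, 9, 19, 1, 2, 3, 6, 4, 22, 18, 0, 12, 13, 15, 7, 5, 14, 10, 20, 16, 11]
i: (SA[i-1],SA[i]) lcp shared
  1: (8,21) 1 'a'
  2: (21,17) 2 'ac'
  3: (17,9) 1 'a'
  4: (9,19) 1 'a'
  5: (19,1) 0 ''
  6: (1,2) 3 'bbb'
  7: (2,3) 2 'bb'
  8: (3,6) 1 'b'
  9: (6,4) 2 'bd'
  10: (4,22) 0 ''
  11: (22,18) 1 'c'
  12: (18,0) 1 'c'
  13: (0,12) 1 'c'
  14: (12,13) 1 'c'
  15: (13,15) 1 'c'
  16: (15,7) 0 ''
  17: (7,5) 1 'd'
  18: (5,14) 1 'd'
  19: (14,10) 1 'd'
  20: (10,20) 0 ''
  21: (20,16) 3 'eac'
  22: (16,11) 1 'e'

n(n+1)/2 = 23·24/2 = 276
Σ LCP = 0 + 1 + 2 + 1 + 1 + 0 + 3 + 2 + 1 + 2 + 0 + 1 + 1 + 1 + 1 + 1 + 0 + 1 + 1 + 1 + 0 + 3 + 1 = 25
distinct = 276 − 25 = 251

251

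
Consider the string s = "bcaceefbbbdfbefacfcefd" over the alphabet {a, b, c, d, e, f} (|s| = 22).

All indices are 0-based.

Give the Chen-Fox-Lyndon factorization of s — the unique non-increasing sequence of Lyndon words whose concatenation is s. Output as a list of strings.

["bc", "aceefbbbdfbefacfcefd"]

emit factor 1: 'bc' (i=0, period=2)
emit factor 2: 'aceefbbbdfbefacfcefd' (i=2, period=20)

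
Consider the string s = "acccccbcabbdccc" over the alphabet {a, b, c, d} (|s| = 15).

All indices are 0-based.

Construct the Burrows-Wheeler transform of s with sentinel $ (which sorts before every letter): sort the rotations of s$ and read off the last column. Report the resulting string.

rank  rotation          last
    0  $acccccbcabbdccc  c
    1  abbdccc$acccccbc  c
    2  acccccbcabbdccc$  $
    3  bbdccc$acccccbca  a
    4  bcabbdccc$accccc  c
    5  bdccc$acccccbcab  b
    6  c$acccccbcabbdcc  c
    7  cabbdccc$acccccb  b
    8  cbcabbdccc$acccc  c
    9  cc$acccccbcabbdc  c
   10  ccbcabbdccc$accc  c
   11  ccc$acccccbcabbd  d
   12  cccbcabbdccc$acc  c
   13  ccccbcabbdccc$ac  c
   14  cccccbcabbdccc$a  a
   15  dccc$acccccbcabb  b

cc$acbcbcccdccab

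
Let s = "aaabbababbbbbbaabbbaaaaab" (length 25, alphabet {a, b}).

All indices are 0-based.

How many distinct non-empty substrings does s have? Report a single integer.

257

sorted suffixes:
  #0 SA[0]=19  'aaaaab'
  #1 SA[1]=20  'aaaab'
  #2 SA[2]=21  'aaab'
  #3 SA[3]=0  'aaabbababbbbbbaabbbaaaaab'
  #4 SA[4]=22  'aab'
  #5 SA[5]=1  'aabbababbbbbbaabbbaaaaab'
  #6 SA[6]=14  'aabbbaaaaab'
  #7 SA[7]=23  'ab'
  #8 SA[8]=5  'ababbbbbbaabbbaaaaab'
  #9 SA[9]=2  'abbababbbbbbaabbbaaaaab'
  #10 SA[10]=15  'abbbaaaaab'
  #11 SA[11]=7  'abbbbbbaabbbaaaaab'
  #12 SA[12]=24  'b'
  #13 SA[13]=18  'baaaaab'
  #14 SA[14]=13  'baabbbaaaaab'
  #15 SA[15]=4  'bababbbbbbaabbbaaaaab'
  #16 SA[16]=6  'babbbbbbaabbbaaaaab'
  #17 SA[17]=17  'bbaaaaab'
  #18 SA[18]=12  'bbaabbbaaaaab'
  #19 SA[19]=3  'bbababbbbbbaabbbaaaaab'
  #20 SA[20]=16  'bbbaaaaab'
  #21 SA[21]=11  'bbbaabbbaaaaab'
  #22 SA[22]=10  'bbbbaabbbaaaaab'
  #23 SA[23]=9  'bbbbbaabbbaaaaab'
  #24 SA[24]=8  'bbbbbbaabbbaaaaab'

SA = [19, 20, 21, 0, 22, 1, 14, 23, 5, 2, 15, 7, 24, 18, 13, 4, 6, 17, 12, 3, 16, 11, 10, 9, 8]
i: (SA[i-1],SA[i]) lcp shared
  1: (19,20) 4 'aaaa'
  2: (20,21) 3 'aaa'
  3: (21,0) 4 'aaab'
  4: (0,22) 2 'aa'
  5: (22,1) 3 'aab'
  6: (1,14) 4 'aabb'
  7: (14,23) 1 'a'
  8: (23,5) 2 'ab'
  9: (5,2) 2 'ab'
  10: (2,15) 3 'abb'
  11: (15,7) 4 'abbb'
  12: (7,24) 0 ''
  13: (24,18) 1 'b'
  14: (18,13) 3 'baa'
  15: (13,4) 2 'ba'
  16: (4,6) 3 'bab'
  17: (6,17) 1 'b'
  18: (17,12) 4 'bbaa'
  19: (12,3) 3 'bba'
  20: (3,16) 2 'bb'
  21: (16,11) 5 'bbbaa'
  22: (11,10) 3 'bbb'
  23: (10,9) 4 'bbbb'
  24: (9,8) 5 'bbbbb'

n(n+1)/2 = 25·26/2 = 325
Σ LCP = 0 + 4 + 3 + 4 + 2 + 3 + 4 + 1 + 2 + 2 + 3 + 4 + 0 + 1 + 3 + 2 + 3 + 1 + 4 + 3 + 2 + 5 + 3 + 4 + 5 = 68
distinct = 325 − 68 = 257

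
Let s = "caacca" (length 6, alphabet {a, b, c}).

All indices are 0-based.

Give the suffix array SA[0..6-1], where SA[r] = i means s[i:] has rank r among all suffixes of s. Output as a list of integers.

rank→(start, suffix):
  0 → (5, 'a')
  1 → (1, 'aacca')
  2 → (2, 'acca')
  3 → (4, 'ca')
  4 → (0, 'caacca')
  5 → (3, 'cca')

[5, 1, 2, 4, 0, 3]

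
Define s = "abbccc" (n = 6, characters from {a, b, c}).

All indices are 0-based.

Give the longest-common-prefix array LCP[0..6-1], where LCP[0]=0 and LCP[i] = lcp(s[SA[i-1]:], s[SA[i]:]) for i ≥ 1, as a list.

rank | idx | suffix
   0 |   0 | abbccc
   1 |   1 | bbccc
   2 |   2 | bccc
   3 |   5 | c
   4 |   4 | cc
   5 |   3 | ccc

SA = [0, 1, 2, 5, 4, 3]
rank  pair      lcp
   1  s[0:],s[1:]  0  ''
   2  s[1:],s[2:]  1  'b'
   3  s[2:],s[5:]  0  ''
   4  s[5:],s[4:]  1  'c'
   5  s[4:],s[3:]  2  'cc'

[0, 0, 1, 0, 1, 2]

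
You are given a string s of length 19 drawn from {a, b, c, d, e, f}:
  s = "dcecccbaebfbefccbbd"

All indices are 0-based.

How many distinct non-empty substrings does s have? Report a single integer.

rank | idx | suffix
   0 |   7 | aebfbefccbbd
   1 |   6 | baebfbefccbbd
   2 |  16 | bbd
   3 |  17 | bd
   4 |  11 | befccbbd
   5 |   9 | bfbefccbbd
   6 |   5 | cbaebfbefccbbd
   7 |  15 | cbbd
   8 |   4 | ccbaebfbefccbbd
   9 |  14 | ccbbd
  10 |   3 | cccbaebfbefccbbd
  11 |   1 | cecccbaebfbefccbbd
  12 |  18 | d
  13 |   0 | dcecccbaebfbefccbbd
  14 |   8 | ebfbefccbbd
  15 |   2 | ecccbaebfbefccbbd
  16 |  12 | efccbbd
  17 |  10 | fbefccbbd
  18 |  13 | fccbbd

SA = [7, 6, 16, 17, 11, 9, 5, 15, 4, 14, 3, 1, 18, 0, 8, 2, 12, 10, 13]
[i] adj suffixes → lcp
  [1] 7/6 → 0 ('')
  [2] 6/16 → 1 ('b')
  [3] 16/17 → 1 ('b')
  [4] 17/11 → 1 ('b')
  [5] 11/9 → 1 ('b')
  [6] 9/5 → 0 ('')
  [7] 5/15 → 2 ('cb')
  [8] 15/4 → 1 ('c')
  [9] 4/14 → 3 ('ccb')
  [10] 14/3 → 2 ('cc')
  [11] 3/1 → 1 ('c')
  [12] 1/18 → 0 ('')
  [13] 18/0 → 1 ('d')
  [14] 0/8 → 0 ('')
  [15] 8/2 → 1 ('e')
  [16] 2/12 → 1 ('e')
  [17] 12/10 → 0 ('')
  [18] 10/13 → 1 ('f')

n(n+1)/2 = 19·20/2 = 190
Σ LCP = 0 + 0 + 1 + 1 + 1 + 1 + 0 + 2 + 1 + 3 + 2 + 1 + 0 + 1 + 0 + 1 + 1 + 0 + 1 = 17
distinct = 190 − 17 = 173

173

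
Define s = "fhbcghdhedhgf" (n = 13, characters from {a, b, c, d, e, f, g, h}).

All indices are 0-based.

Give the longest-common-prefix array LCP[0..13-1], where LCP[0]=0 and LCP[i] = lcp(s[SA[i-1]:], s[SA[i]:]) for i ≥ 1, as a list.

[0, 0, 0, 2, 0, 0, 1, 0, 1, 0, 1, 1, 1]

rank | idx | suffix
   0 |   2 | bcghdhedhgf
   1 |   3 | cghdhedhgf
   2 |   6 | dhedhgf
   3 |   9 | dhgf
   4 |   8 | edhgf
   5 |  12 | f
   6 |   0 | fhbcghdhedhgf
   7 |  11 | gf
   8 |   4 | ghdhedhgf
   9 |   1 | hbcghdhedhgf
  10 |   5 | hdhedhgf
  11 |   7 | hedhgf
  12 |  10 | hgf

SA = [2, 3, 6, 9, 8, 12, 0, 11, 4, 1, 5, 7, 10]
i: (SA[i-1],SA[i]) lcp shared
  1: (2,3) 0 ''
  2: (3,6) 0 ''
  3: (6,9) 2 'dh'
  4: (9,8) 0 ''
  5: (8,12) 0 ''
  6: (12,0) 1 'f'
  7: (0,11) 0 ''
  8: (11,4) 1 'g'
  9: (4,1) 0 ''
  10: (1,5) 1 'h'
  11: (5,7) 1 'h'
  12: (7,10) 1 'h'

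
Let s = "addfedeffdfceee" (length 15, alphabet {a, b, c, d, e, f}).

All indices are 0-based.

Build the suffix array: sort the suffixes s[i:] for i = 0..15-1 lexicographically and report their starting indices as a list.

rank→(start, suffix):
  0 → (0, 'addfedeffdfceee')
  1 → (11, 'ceee')
  2 → (1, 'ddfedeffdfceee')
  3 → (5, 'deffdfceee')
  4 → (9, 'dfceee')
  5 → (2, 'dfedeffdfceee')
  6 → (14, 'e')
  7 → (4, 'edeffdfceee')
  8 → (13, 'ee')
  9 → (12, 'eee')
  10 → (6, 'effdfceee')
  11 → (10, 'fceee')
  12 → (8, 'fdfceee')
  13 → (3, 'fedeffdfceee')
  14 → (7, 'ffdfceee')

[0, 11, 1, 5, 9, 2, 14, 4, 13, 12, 6, 10, 8, 3, 7]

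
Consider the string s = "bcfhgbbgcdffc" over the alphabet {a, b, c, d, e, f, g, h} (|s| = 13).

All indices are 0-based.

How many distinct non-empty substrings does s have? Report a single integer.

sorted suffixes:
  #0 SA[0]=5  'bbgcdffc'
  #1 SA[1]=0  'bcfhgbbgcdffc'
  #2 SA[2]=6  'bgcdffc'
  #3 SA[3]=12  'c'
  #4 SA[4]=8  'cdffc'
  #5 SA[5]=1  'cfhgbbgcdffc'
  #6 SA[6]=9  'dffc'
  #7 SA[7]=11  'fc'
  #8 SA[8]=10  'ffc'
  #9 SA[9]=2  'fhgbbgcdffc'
  #10 SA[10]=4  'gbbgcdffc'
  #11 SA[11]=7  'gcdffc'
  #12 SA[12]=3  'hgbbgcdffc'

SA = [5, 0, 6, 12, 8, 1, 9, 11, 10, 2, 4, 7, 3]
i: (SA[i-1],SA[i]) lcp shared
  1: (5,0) 1 'b'
  2: (0,6) 1 'b'
  3: (6,12) 0 ''
  4: (12,8) 1 'c'
  5: (8,1) 1 'c'
  6: (1,9) 0 ''
  7: (9,11) 0 ''
  8: (11,10) 1 'f'
  9: (10,2) 1 'f'
  10: (2,4) 0 ''
  11: (4,7) 1 'g'
  12: (7,3) 0 ''

n(n+1)/2 = 13·14/2 = 91
Σ LCP = 0 + 1 + 1 + 0 + 1 + 1 + 0 + 0 + 1 + 1 + 0 + 1 + 0 = 7
distinct = 91 − 7 = 84

84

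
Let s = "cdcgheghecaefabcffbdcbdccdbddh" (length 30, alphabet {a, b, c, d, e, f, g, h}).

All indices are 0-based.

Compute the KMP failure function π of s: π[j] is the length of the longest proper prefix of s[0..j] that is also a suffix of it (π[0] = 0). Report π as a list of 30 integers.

[0, 0, 1, 0, 0, 0, 0, 0, 0, 1, 0, 0, 0, 0, 0, 1, 0, 0, 0, 0, 1, 0, 0, 1, 1, 2, 0, 0, 0, 0]

π[0] = 0
j=1 s[j]='d': π[1]=0 (border '')
j=2 s[j]='c': π[2]=1 (border 'c')
j=3 s[j]='g': k: 1→0; π[3]=0 (border '')
j=4 s[j]='h': π[4]=0 (border '')
j=5 s[j]='e': π[5]=0 (border '')
j=6 s[j]='g': π[6]=0 (border '')
j=7 s[j]='h': π[7]=0 (border '')
j=8 s[j]='e': π[8]=0 (border '')
j=9 s[j]='c': π[9]=1 (border 'c')
j=10 s[j]='a': k: 1→0; π[10]=0 (border '')
j=11 s[j]='e': π[11]=0 (border '')
j=12 s[j]='f': π[12]=0 (border '')
j=13 s[j]='a': π[13]=0 (border '')
j=14 s[j]='b': π[14]=0 (border '')
j=15 s[j]='c': π[15]=1 (border 'c')
j=16 s[j]='f': k: 1→0; π[16]=0 (border '')
j=17 s[j]='f': π[17]=0 (border '')
j=18 s[j]='b': π[18]=0 (border '')
j=19 s[j]='d': π[19]=0 (border '')
j=20 s[j]='c': π[20]=1 (border 'c')
j=21 s[j]='b': k: 1→0; π[21]=0 (border '')
j=22 s[j]='d': π[22]=0 (border '')
j=23 s[j]='c': π[23]=1 (border 'c')
j=24 s[j]='c': k: 1→0; π[24]=1 (border 'c')
j=25 s[j]='d': π[25]=2 (border 'cd')
j=26 s[j]='b': k: 2→0; π[26]=0 (border '')
j=27 s[j]='d': π[27]=0 (border '')
j=28 s[j]='d': π[28]=0 (border '')
j=29 s[j]='h': π[29]=0 (border '')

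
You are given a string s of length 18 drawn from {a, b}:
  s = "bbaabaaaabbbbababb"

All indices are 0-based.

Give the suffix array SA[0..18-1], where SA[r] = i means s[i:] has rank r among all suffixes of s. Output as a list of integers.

[5, 6, 2, 7, 3, 13, 15, 8, 17, 4, 1, 12, 14, 16, 0, 11, 10, 9]

sorted suffixes:
  #0 SA[0]=5  'aaaabbbbababb'
  #1 SA[1]=6  'aaabbbbababb'
  #2 SA[2]=2  'aabaaaabbbbababb'
  #3 SA[3]=7  'aabbbbababb'
  #4 SA[4]=3  'abaaaabbbbababb'
  #5 SA[5]=13  'ababb'
  #6 SA[6]=15  'abb'
  #7 SA[7]=8  'abbbbababb'
  #8 SA[8]=17  'b'
  #9 SA[9]=4  'baaaabbbbababb'
  #10 SA[10]=1  'baabaaaabbbbababb'
  #11 SA[11]=12  'bababb'
  #12 SA[12]=14  'babb'
  #13 SA[13]=16  'bb'
  #14 SA[14]=0  'bbaabaaaabbbbababb'
  #15 SA[15]=11  'bbababb'
  #16 SA[16]=10  'bbbababb'
  #17 SA[17]=9  'bbbbababb'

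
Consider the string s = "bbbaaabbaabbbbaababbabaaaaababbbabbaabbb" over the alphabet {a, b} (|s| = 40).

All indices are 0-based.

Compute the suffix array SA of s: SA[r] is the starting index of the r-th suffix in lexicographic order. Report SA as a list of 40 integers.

sorted suffixes:
  #0 SA[0]=22  'aaaaababbbabbaabbb'
  #1 SA[1]=23  'aaaababbbabbaabbb'
  #2 SA[2]=24  'aaababbbabbaabbb'
  #3 SA[3]=3  'aaabbaabbbbaababbabaaaaababbbabbaabbb'
  #4 SA[4]=14  'aababbabaaaaababbbabbaabbb'
  #5 SA[5]=25  'aababbbabbaabbb'
  #6 SA[6]=4  'aabbaabbbbaababbabaaaaababbbabbaabbb'
  #7 SA[7]=35  'aabbb'
  #8 SA[8]=8  'aabbbbaababbabaaaaababbbabbaabbb'
  #9 SA[9]=20  'abaaaaababbbabbaabbb'
  #10 SA[10]=15  'ababbabaaaaababbbabbaabbb'
  #11 SA[11]=26  'ababbbabbaabbb'
  #12 SA[12]=32  'abbaabbb'
  #13 SA[13]=5  'abbaabbbbaababbabaaaaababbbabbaabbb'
  #14 SA[14]=17  'abbabaaaaababbbabbaabbb'
  #15 SA[15]=36  'abbb'
  #16 SA[16]=28  'abbbabbaabbb'
  #17 SA[17]=9  'abbbbaababbabaaaaababbbabbaabbb'
  #18 SA[18]=39  'b'
  #19 SA[19]=21  'baaaaababbbabbaabbb'
  #20 SA[20]=2  'baaabbaabbbbaababbabaaaaababbbabbaabbb'
  #21 SA[21]=13  'baababbabaaaaababbbabbaabbb'
  #22 SA[22]=34  'baabbb'
  #23 SA[23]=7  'baabbbbaababbabaaaaababbbabbaabbb'
  #24 SA[24]=19  'babaaaaababbbabbaabbb'
  #25 SA[25]=31  'babbaabbb'
  #26 SA[26]=16  'babbabaaaaababbbabbaabbb'
  #27 SA[27]=27  'babbbabbaabbb'
  #28 SA[28]=38  'bb'
  #29 SA[29]=1  'bbaaabbaabbbbaababbabaaaaababbbabbaabbb'
  #30 SA[30]=12  'bbaababbabaaaaababbbabbaabbb'
  #31 SA[31]=33  'bbaabbb'
  #32 SA[32]=6  'bbaabbbbaababbabaaaaababbbabbaabbb'
  #33 SA[33]=18  'bbabaaaaababbbabbaabbb'
  #34 SA[34]=30  'bbabbaabbb'
  #35 SA[35]=37  'bbb'
  #36 SA[36]=0  'bbbaaabbaabbbbaababbabaaaaababbbabbaabbb'
  #37 SA[37]=11  'bbbaababbabaaaaababbbabbaabbb'
  #38 SA[38]=29  'bbbabbaabbb'
  #39 SA[39]=10  'bbbbaababbabaaaaababbbabbaabbb'

[22, 23, 24, 3, 14, 25, 4, 35, 8, 20, 15, 26, 32, 5, 17, 36, 28, 9, 39, 21, 2, 13, 34, 7, 19, 31, 16, 27, 38, 1, 12, 33, 6, 18, 30, 37, 0, 11, 29, 10]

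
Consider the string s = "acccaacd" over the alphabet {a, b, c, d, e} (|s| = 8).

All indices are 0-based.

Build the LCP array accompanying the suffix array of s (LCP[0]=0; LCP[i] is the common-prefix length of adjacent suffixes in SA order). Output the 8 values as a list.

[0, 1, 2, 0, 1, 2, 1, 0]

rank | idx | suffix
   0 |   4 | aacd
   1 |   0 | acccaacd
   2 |   5 | acd
   3 |   3 | caacd
   4 |   2 | ccaacd
   5 |   1 | cccaacd
   6 |   6 | cd
   7 |   7 | d

SA = [4, 0, 5, 3, 2, 1, 6, 7]
rank  pair      lcp
   1  s[4:],s[0:]  1  'a'
   2  s[0:],s[5:]  2  'ac'
   3  s[5:],s[3:]  0  ''
   4  s[3:],s[2:]  1  'c'
   5  s[2:],s[1:]  2  'cc'
   6  s[1:],s[6:]  1  'c'
   7  s[6:],s[7:]  0  ''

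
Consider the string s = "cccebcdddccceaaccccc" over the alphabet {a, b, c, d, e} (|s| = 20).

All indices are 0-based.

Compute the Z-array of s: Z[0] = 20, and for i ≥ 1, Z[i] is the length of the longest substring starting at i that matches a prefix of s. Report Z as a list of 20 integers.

[20, 2, 1, 0, 0, 1, 0, 0, 0, 4, 2, 1, 0, 0, 0, 3, 3, 3, 2, 1]

Z[0]=20
i=1: i≥r, start 0; Z[1]=2 scan→box=[1,3)
i=2: min(r-i=1, Z[1]=2)=1; Z[2]=1
i=3: i≥r, start 0; Z[3]=0
i=4: i≥r, start 0; Z[4]=0
i=5: i≥r, start 0; Z[5]=1 scan→box=[5,6)
i=6: i≥r, start 0; Z[6]=0
i=7: i≥r, start 0; Z[7]=0
i=8: i≥r, start 0; Z[8]=0
i=9: i≥r, start 0; Z[9]=4 scan→box=[9,13)
i=10: min(r-i=3, Z[1]=2)=2; Z[10]=2
i=11: min(r-i=2, Z[2]=1)=1; Z[11]=1
i=12: min(r-i=1, Z[3]=0)=0; Z[12]=0
i=13: i≥r, start 0; Z[13]=0
i=14: i≥r, start 0; Z[14]=0
i=15: i≥r, start 0; Z[15]=3 scan→box=[15,18)
i=16: min(r-i=2, Z[1]=2)=2; Z[16]=3 scan→box=[16,19)
i=17: min(r-i=2, Z[1]=2)=2; Z[17]=3 scan→box=[17,20)
i=18: min(r-i=2, Z[1]=2)=2; Z[18]=2
i=19: min(r-i=1, Z[2]=1)=1; Z[19]=1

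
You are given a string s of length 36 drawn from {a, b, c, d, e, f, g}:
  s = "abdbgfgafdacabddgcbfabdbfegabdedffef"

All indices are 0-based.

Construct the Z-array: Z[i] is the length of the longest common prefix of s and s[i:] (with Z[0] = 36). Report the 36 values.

[36, 0, 0, 0, 0, 0, 0, 1, 0, 0, 1, 0, 3, 0, 0, 0, 0, 0, 0, 0, 4, 0, 0, 0, 0, 0, 0, 3, 0, 0, 0, 0, 0, 0, 0, 0]

Z[0]=36
i=1: fresh scan; Z[1]=0
i=2: fresh scan; Z[2]=0
i=3: fresh scan; Z[3]=0
i=4: fresh scan; Z[4]=0
i=5: fresh scan; Z[5]=0
i=6: fresh scan; Z[6]=0
i=7: fresh scan; Z[7]=1 extend→box=[7,8)
i=8: fresh scan; Z[8]=0
i=9: fresh scan; Z[9]=0
i=10: fresh scan; Z[10]=1 extend→box=[10,11)
i=11: fresh scan; Z[11]=0
i=12: fresh scan; Z[12]=3 extend→box=[12,15)
i=13: min(r-i=2, Z[1]=0)=0; Z[13]=0
i=14: min(r-i=1, Z[2]=0)=0; Z[14]=0
i=15: fresh scan; Z[15]=0
i=16: fresh scan; Z[16]=0
i=17: fresh scan; Z[17]=0
i=18: fresh scan; Z[18]=0
i=19: fresh scan; Z[19]=0
i=20: fresh scan; Z[20]=4 extend→box=[20,24)
i=21: min(r-i=3, Z[1]=0)=0; Z[21]=0
i=22: min(r-i=2, Z[2]=0)=0; Z[22]=0
i=23: min(r-i=1, Z[3]=0)=0; Z[23]=0
i=24: fresh scan; Z[24]=0
i=25: fresh scan; Z[25]=0
i=26: fresh scan; Z[26]=0
i=27: fresh scan; Z[27]=3 extend→box=[27,30)
i=28: min(r-i=2, Z[1]=0)=0; Z[28]=0
i=29: min(r-i=1, Z[2]=0)=0; Z[29]=0
i=30: fresh scan; Z[30]=0
i=31: fresh scan; Z[31]=0
i=32: fresh scan; Z[32]=0
i=33: fresh scan; Z[33]=0
i=34: fresh scan; Z[34]=0
i=35: fresh scan; Z[35]=0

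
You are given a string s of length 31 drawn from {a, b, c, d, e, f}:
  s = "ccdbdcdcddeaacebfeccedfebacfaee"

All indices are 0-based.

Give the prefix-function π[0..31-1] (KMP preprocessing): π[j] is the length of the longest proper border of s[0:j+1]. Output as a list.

π[0] = 0
j=1 s[j]='c': π[1]=1 (border 'c')
j=2 s[j]='d': k: 1→0; π[2]=0 (border '')
j=3 s[j]='b': π[3]=0 (border '')
j=4 s[j]='d': π[4]=0 (border '')
j=5 s[j]='c': π[5]=1 (border 'c')
j=6 s[j]='d': k: 1→0; π[6]=0 (border '')
j=7 s[j]='c': π[7]=1 (border 'c')
j=8 s[j]='d': k: 1→0; π[8]=0 (border '')
j=9 s[j]='d': π[9]=0 (border '')
j=10 s[j]='e': π[10]=0 (border '')
j=11 s[j]='a': π[11]=0 (border '')
j=12 s[j]='a': π[12]=0 (border '')
j=13 s[j]='c': π[13]=1 (border 'c')
j=14 s[j]='e': k: 1→0; π[14]=0 (border '')
j=15 s[j]='b': π[15]=0 (border '')
j=16 s[j]='f': π[16]=0 (border '')
j=17 s[j]='e': π[17]=0 (border '')
j=18 s[j]='c': π[18]=1 (border 'c')
j=19 s[j]='c': π[19]=2 (border 'cc')
j=20 s[j]='e': k: 2→1→0; π[20]=0 (border '')
j=21 s[j]='d': π[21]=0 (border '')
j=22 s[j]='f': π[22]=0 (border '')
j=23 s[j]='e': π[23]=0 (border '')
j=24 s[j]='b': π[24]=0 (border '')
j=25 s[j]='a': π[25]=0 (border '')
j=26 s[j]='c': π[26]=1 (border 'c')
j=27 s[j]='f': k: 1→0; π[27]=0 (border '')
j=28 s[j]='a': π[28]=0 (border '')
j=29 s[j]='e': π[29]=0 (border '')
j=30 s[j]='e': π[30]=0 (border '')

[0, 1, 0, 0, 0, 1, 0, 1, 0, 0, 0, 0, 0, 1, 0, 0, 0, 0, 1, 2, 0, 0, 0, 0, 0, 0, 1, 0, 0, 0, 0]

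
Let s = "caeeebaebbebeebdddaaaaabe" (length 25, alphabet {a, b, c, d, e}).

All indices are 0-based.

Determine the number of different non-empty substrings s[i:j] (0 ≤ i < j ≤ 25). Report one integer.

289

rank→(start, suffix):
  0 → (18, 'aaaaabe')
  1 → (19, 'aaaabe')
  2 → (20, 'aaabe')
  3 → (21, 'aabe')
  4 → (22, 'abe')
  5 → (6, 'aebbebeebdddaaaaabe')
  6 → (1, 'aeeebaebbebeebdddaaaaabe')
  7 → (5, 'baebbebeebdddaaaaabe')
  8 → (8, 'bbebeebdddaaaaabe')
  9 → (14, 'bdddaaaaabe')
  10 → (23, 'be')
  11 → (9, 'bebeebdddaaaaabe')
  12 → (11, 'beebdddaaaaabe')
  13 → (0, 'caeeebaebbebeebdddaaaaabe')
  14 → (17, 'daaaaabe')
  15 → (16, 'ddaaaaabe')
  16 → (15, 'dddaaaaabe')
  17 → (24, 'e')
  18 → (4, 'ebaebbebeebdddaaaaabe')
  19 → (7, 'ebbebeebdddaaaaabe')
  20 → (13, 'ebdddaaaaabe')
  21 → (10, 'ebeebdddaaaaabe')
  22 → (3, 'eebaebbebeebdddaaaaabe')
  23 → (12, 'eebdddaaaaabe')
  24 → (2, 'eeebaebbebeebdddaaaaabe')

SA = [18, 19, 20, 21, 22, 6, 1, 5, 8, 14, 23, 9, 11, 0, 17, 16, 15, 24, 4, 7, 13, 10, 3, 12, 2]
rank  pair      lcp
   1  s[18:],s[19:]  4  'aaaa'
   2  s[19:],s[20:]  3  'aaa'
   3  s[20:],s[21:]  2  'aa'
   4  s[21:],s[22:]  1  'a'
   5  s[22:],s[6:]  1  'a'
   6  s[6:],s[1:]  2  'ae'
   7  s[1:],s[5:]  0  ''
   8  s[5:],s[8:]  1  'b'
   9  s[8:],s[14:]  1  'b'
  10  s[14:],s[23:]  1  'b'
  11  s[23:],s[9:]  2  'be'
  12  s[9:],s[11:]  2  'be'
  13  s[11:],s[0:]  0  ''
  14  s[0:],s[17:]  0  ''
  15  s[17:],s[16:]  1  'd'
  16  s[16:],s[15:]  2  'dd'
  17  s[15:],s[24:]  0  ''
  18  s[24:],s[4:]  1  'e'
  19  s[4:],s[7:]  2  'eb'
  20  s[7:],s[13:]  2  'eb'
  21  s[13:],s[10:]  2  'eb'
  22  s[10:],s[3:]  1  'e'
  23  s[3:],s[12:]  3  'eeb'
  24  s[12:],s[2:]  2  'ee'

n(n+1)/2 = 25·26/2 = 325
Σ LCP = 0 + 4 + 3 + 2 + 1 + 1 + 2 + 0 + 1 + 1 + 1 + 2 + 2 + 0 + 0 + 1 + 2 + 0 + 1 + 2 + 2 + 2 + 1 + 3 + 2 = 36
distinct = 325 − 36 = 289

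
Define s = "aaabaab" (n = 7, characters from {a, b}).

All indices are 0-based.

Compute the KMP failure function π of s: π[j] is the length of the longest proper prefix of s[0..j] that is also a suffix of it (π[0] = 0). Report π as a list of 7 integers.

π[0] = 0
j=1 s[j]='a': π[1]=1 (border 'a')
j=2 s[j]='a': π[2]=2 (border 'aa')
j=3 s[j]='b': k: 2→1→0; π[3]=0 (border '')
j=4 s[j]='a': π[4]=1 (border 'a')
j=5 s[j]='a': π[5]=2 (border 'aa')
j=6 s[j]='b': k: 2→1→0; π[6]=0 (border '')

[0, 1, 2, 0, 1, 2, 0]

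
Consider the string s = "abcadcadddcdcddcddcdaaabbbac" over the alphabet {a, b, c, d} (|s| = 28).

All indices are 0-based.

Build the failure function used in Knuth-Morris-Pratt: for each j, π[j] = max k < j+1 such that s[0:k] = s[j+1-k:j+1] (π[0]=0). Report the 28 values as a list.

π[0] = 0
j=1 s[j]='b': π[1]=0 (border '')
j=2 s[j]='c': π[2]=0 (border '')
j=3 s[j]='a': π[3]=1 (border 'a')
j=4 s[j]='d': k: 1→0; π[4]=0 (border '')
j=5 s[j]='c': π[5]=0 (border '')
j=6 s[j]='a': π[6]=1 (border 'a')
j=7 s[j]='d': k: 1→0; π[7]=0 (border '')
j=8 s[j]='d': π[8]=0 (border '')
j=9 s[j]='d': π[9]=0 (border '')
j=10 s[j]='c': π[10]=0 (border '')
j=11 s[j]='d': π[11]=0 (border '')
j=12 s[j]='c': π[12]=0 (border '')
j=13 s[j]='d': π[13]=0 (border '')
j=14 s[j]='d': π[14]=0 (border '')
j=15 s[j]='c': π[15]=0 (border '')
j=16 s[j]='d': π[16]=0 (border '')
j=17 s[j]='d': π[17]=0 (border '')
j=18 s[j]='c': π[18]=0 (border '')
j=19 s[j]='d': π[19]=0 (border '')
j=20 s[j]='a': π[20]=1 (border 'a')
j=21 s[j]='a': k: 1→0; π[21]=1 (border 'a')
j=22 s[j]='a': k: 1→0; π[22]=1 (border 'a')
j=23 s[j]='b': π[23]=2 (border 'ab')
j=24 s[j]='b': k: 2→0; π[24]=0 (border '')
j=25 s[j]='b': π[25]=0 (border '')
j=26 s[j]='a': π[26]=1 (border 'a')
j=27 s[j]='c': k: 1→0; π[27]=0 (border '')

[0, 0, 0, 1, 0, 0, 1, 0, 0, 0, 0, 0, 0, 0, 0, 0, 0, 0, 0, 0, 1, 1, 1, 2, 0, 0, 1, 0]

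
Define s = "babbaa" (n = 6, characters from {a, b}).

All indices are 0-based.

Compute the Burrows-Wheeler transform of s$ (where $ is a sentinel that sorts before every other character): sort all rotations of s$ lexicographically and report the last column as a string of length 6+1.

aabbb$a

rank  rotation last
    0  $babbaa  a
    1  a$babba  a
    2  aa$babb  b
    3  abbaa$b  b
    4  baa$bab  b
    5  babbaa$  $
    6  bbaa$ba  a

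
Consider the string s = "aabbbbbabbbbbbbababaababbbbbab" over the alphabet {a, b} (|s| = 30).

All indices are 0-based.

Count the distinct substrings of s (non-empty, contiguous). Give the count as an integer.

351

rank→(start, suffix):
  0 → (19, 'aababbbbbab')
  1 → (0, 'aabbbbbabbbbbbbababaababbbbbab')
  2 → (28, 'ab')
  3 → (17, 'abaababbbbbab')
  4 → (15, 'ababaababbbbbab')
  5 → (20, 'ababbbbbab')
  6 → (22, 'abbbbbab')
  7 → (1, 'abbbbbabbbbbbbababaababbbbbab')
  8 → (7, 'abbbbbbbababaababbbbbab')
  9 → (29, 'b')
  10 → (18, 'baababbbbbab')
  11 → (27, 'bab')
  12 → (16, 'babaababbbbbab')
  13 → (14, 'bababaababbbbbab')
  14 → (21, 'babbbbbab')
  15 → (6, 'babbbbbbbababaababbbbbab')
  16 → (26, 'bbab')
  17 → (13, 'bbababaababbbbbab')
  18 → (5, 'bbabbbbbbbababaababbbbbab')
  19 → (25, 'bbbab')
  20 → (12, 'bbbababaababbbbbab')
  21 → (4, 'bbbabbbbbbbababaababbbbbab')
  22 → (24, 'bbbbab')
  23 → (11, 'bbbbababaababbbbbab')
  24 → (3, 'bbbbabbbbbbbababaababbbbbab')
  25 → (23, 'bbbbbab')
  26 → (10, 'bbbbbababaababbbbbab')
  27 → (2, 'bbbbbabbbbbbbababaababbbbbab')
  28 → (9, 'bbbbbbababaababbbbbab')
  29 → (8, 'bbbbbbbababaababbbbbab')

SA = [19, 0, 28, 17, 15, 20, 22, 1, 7, 29, 18, 27, 16, 14, 21, 6, 26, 13, 5, 25, 12, 4, 24, 11, 3, 23, 10, 2, 9, 8]
[i] adj suffixes → lcp
  [1] 19/0 → 3 ('aab')
  [2] 0/28 → 1 ('a')
  [3] 28/17 → 2 ('ab')
  [4] 17/15 → 3 ('aba')
  [5] 15/20 → 4 ('abab')
  [6] 20/22 → 2 ('ab')
  [7] 22/1 → 8 ('abbbbbab')
  [8] 1/7 → 6 ('abbbbb')
  [9] 7/29 → 0 ('')
  [10] 29/18 → 1 ('b')
  [11] 18/27 → 2 ('ba')
  [12] 27/16 → 3 ('bab')
  [13] 16/14 → 4 ('baba')
  [14] 14/21 → 3 ('bab')
  [15] 21/6 → 7 ('babbbbb')
  [16] 6/26 → 1 ('b')
  [17] 26/13 → 4 ('bbab')
  [18] 13/5 → 4 ('bbab')
  [19] 5/25 → 2 ('bb')
  [20] 25/12 → 5 ('bbbab')
  [21] 12/4 → 5 ('bbbab')
  [22] 4/24 → 3 ('bbb')
  [23] 24/11 → 6 ('bbbbab')
  [24] 11/3 → 6 ('bbbbab')
  [25] 3/23 → 4 ('bbbb')
  [26] 23/10 → 7 ('bbbbbab')
  [27] 10/2 → 7 ('bbbbbab')
  [28] 2/9 → 5 ('bbbbb')
  [29] 9/8 → 6 ('bbbbbb')

n(n+1)/2 = 30·31/2 = 465
Σ LCP = 0 + 3 + 1 + 2 + 3 + 4 + 2 + 8 + 6 + 0 + 1 + 2 + 3 + 4 + 3 + 7 + 1 + 4 + 4 + 2 + 5 + 5 + 3 + 6 + 6 + 4 + 7 + 7 + 5 + 6 = 114
distinct = 465 − 114 = 351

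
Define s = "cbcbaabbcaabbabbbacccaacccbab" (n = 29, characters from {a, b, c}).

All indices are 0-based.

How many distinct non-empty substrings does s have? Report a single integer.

379

rank | idx | suffix
   0 |   9 | aabbabbbacccaacccbab
   1 |   4 | aabbcaabbabbbacccaacccbab
   2 |  21 | aacccbab
   3 |  27 | ab
   4 |  10 | abbabbbacccaacccbab
   5 |  13 | abbbacccaacccbab
   6 |   5 | abbcaabbabbbacccaacccbab
   7 |  17 | acccaacccbab
   8 |  22 | acccbab
   9 |  28 | b
  10 |   3 | baabbcaabbabbbacccaacccbab
  11 |  26 | bab
  12 |  12 | babbbacccaacccbab
  13 |  16 | bacccaacccbab
  14 |  11 | bbabbbacccaacccbab
  15 |  15 | bbacccaacccbab
  16 |  14 | bbbacccaacccbab
  17 |   6 | bbcaabbabbbacccaacccbab
  18 |   7 | bcaabbabbbacccaacccbab
  19 |   1 | bcbaabbcaabbabbbacccaacccbab
  20 |   8 | caabbabbbacccaacccbab
  21 |  20 | caacccbab
  22 |   2 | cbaabbcaabbabbbacccaacccbab
  23 |  25 | cbab
  24 |   0 | cbcbaabbcaabbabbbacccaacccbab
  25 |  19 | ccaacccbab
  26 |  24 | ccbab
  27 |  18 | cccaacccbab
  28 |  23 | cccbab

SA = [9, 4, 21, 27, 10, 13, 5, 17, 22, 28, 3, 26, 12, 16, 11, 15, 14, 6, 7, 1, 8, 20, 2, 25, 0, 19, 24, 18, 23]
i: (SA[i-1],SA[i]) lcp shared
  1: (9,4) 4 'aabb'
  2: (4,21) 2 'aa'
  3: (21,27) 1 'a'
  4: (27,10) 2 'ab'
  5: (10,13) 3 'abb'
  6: (13,5) 3 'abb'
  7: (5,17) 1 'a'
  8: (17,22) 4 'accc'
  9: (22,28) 0 ''
  10: (28,3) 1 'b'
  11: (3,26) 2 'ba'
  12: (26,12) 3 'bab'
  13: (12,16) 2 'ba'
  14: (16,11) 1 'b'
  15: (11,15) 3 'bba'
  16: (15,14) 2 'bb'
  17: (14,6) 2 'bb'
  18: (6,7) 1 'b'
  19: (7,1) 2 'bc'
  20: (1,8) 0 ''
  21: (8,20) 3 'caa'
  22: (20,2) 1 'c'
  23: (2,25) 3 'cba'
  24: (25,0) 2 'cb'
  25: (0,19) 1 'c'
  26: (19,24) 2 'cc'
  27: (24,18) 2 'cc'
  28: (18,23) 3 'ccc'

n(n+1)/2 = 29·30/2 = 435
Σ LCP = 0 + 4 + 2 + 1 + 2 + 3 + 3 + 1 + 4 + 0 + 1 + 2 + 3 + 2 + 1 + 3 + 2 + 2 + 1 + 2 + 0 + 3 + 1 + 3 + 2 + 1 + 2 + 2 + 3 = 56
distinct = 435 − 56 = 379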